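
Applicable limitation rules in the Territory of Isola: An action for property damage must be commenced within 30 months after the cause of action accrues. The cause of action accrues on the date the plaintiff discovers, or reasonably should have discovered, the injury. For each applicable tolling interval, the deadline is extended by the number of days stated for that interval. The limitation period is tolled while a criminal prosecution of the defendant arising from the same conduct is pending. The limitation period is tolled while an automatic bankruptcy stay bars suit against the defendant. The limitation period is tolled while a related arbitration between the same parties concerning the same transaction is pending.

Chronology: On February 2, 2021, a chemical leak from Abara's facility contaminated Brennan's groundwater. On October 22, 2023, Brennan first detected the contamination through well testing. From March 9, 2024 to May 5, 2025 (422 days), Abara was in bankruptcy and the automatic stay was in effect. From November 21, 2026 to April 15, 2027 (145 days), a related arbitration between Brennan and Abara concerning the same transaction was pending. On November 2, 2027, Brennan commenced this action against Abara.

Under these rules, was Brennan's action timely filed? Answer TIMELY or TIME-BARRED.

TIMELY

Under the discovery rule, the claim accrued on October 22, 2023, when Brennan discovered the injury — not on the February 2, 2021 date of the underlying act.
Adding the 30 months base period to October 22, 2023 gives a deadline of April 22, 2026, before any tolling.
The automatic bankruptcy stay from March 9, 2024 to May 5, 2025 tolled the period for 422 days, extending the deadline to June 18, 2027.
The pending related arbitration from November 21, 2026 to April 15, 2027 tolled the period for 145 days, extending the deadline to November 10, 2027.
Filing on November 2, 2027 beat the November 10, 2027 deadline — the action is timely.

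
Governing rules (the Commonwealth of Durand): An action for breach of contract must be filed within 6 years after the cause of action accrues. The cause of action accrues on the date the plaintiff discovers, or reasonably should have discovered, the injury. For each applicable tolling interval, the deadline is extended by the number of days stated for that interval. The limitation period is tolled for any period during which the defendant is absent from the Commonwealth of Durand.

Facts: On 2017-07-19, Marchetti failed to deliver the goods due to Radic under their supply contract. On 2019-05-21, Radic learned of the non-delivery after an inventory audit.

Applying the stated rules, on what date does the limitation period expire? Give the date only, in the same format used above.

The claim did not accrue until Radic discovered the injury on 2019-05-21; the 2017-07-19 act date does not start the clock under the stated rule.
6 years from 2019-05-21 is 2025-05-21.

2025-05-21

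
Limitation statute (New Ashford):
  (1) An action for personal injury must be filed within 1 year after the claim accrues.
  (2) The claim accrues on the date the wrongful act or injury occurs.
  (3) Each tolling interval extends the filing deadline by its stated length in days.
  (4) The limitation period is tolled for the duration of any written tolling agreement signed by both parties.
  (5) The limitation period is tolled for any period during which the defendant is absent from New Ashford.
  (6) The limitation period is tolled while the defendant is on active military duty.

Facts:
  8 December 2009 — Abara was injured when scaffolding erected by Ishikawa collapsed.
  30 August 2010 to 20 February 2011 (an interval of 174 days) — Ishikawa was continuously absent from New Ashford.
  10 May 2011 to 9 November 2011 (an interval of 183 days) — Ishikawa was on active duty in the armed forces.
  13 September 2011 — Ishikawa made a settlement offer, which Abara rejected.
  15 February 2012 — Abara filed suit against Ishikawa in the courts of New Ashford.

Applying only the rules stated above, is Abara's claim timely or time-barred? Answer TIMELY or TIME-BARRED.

TIME-BARRED

The claim accrued on 8 December 2009, the date of the act.
The untolled deadline — 1 year after 8 December 2009 — is 8 December 2010.
The defendant's absence from the jurisdiction from 30 August 2010 to 20 February 2011 tolled the period for 174 days, extending the deadline to 31 May 2011.
The defendant's active military service from 10 May 2011 to 9 November 2011 tolled the period for 183 days, extending the deadline to 30 November 2011.
Nothing else in the chronology tolls or restarts the period.
Filing on 15 February 2012 missed the 30 November 2011 deadline — the action is time-barred.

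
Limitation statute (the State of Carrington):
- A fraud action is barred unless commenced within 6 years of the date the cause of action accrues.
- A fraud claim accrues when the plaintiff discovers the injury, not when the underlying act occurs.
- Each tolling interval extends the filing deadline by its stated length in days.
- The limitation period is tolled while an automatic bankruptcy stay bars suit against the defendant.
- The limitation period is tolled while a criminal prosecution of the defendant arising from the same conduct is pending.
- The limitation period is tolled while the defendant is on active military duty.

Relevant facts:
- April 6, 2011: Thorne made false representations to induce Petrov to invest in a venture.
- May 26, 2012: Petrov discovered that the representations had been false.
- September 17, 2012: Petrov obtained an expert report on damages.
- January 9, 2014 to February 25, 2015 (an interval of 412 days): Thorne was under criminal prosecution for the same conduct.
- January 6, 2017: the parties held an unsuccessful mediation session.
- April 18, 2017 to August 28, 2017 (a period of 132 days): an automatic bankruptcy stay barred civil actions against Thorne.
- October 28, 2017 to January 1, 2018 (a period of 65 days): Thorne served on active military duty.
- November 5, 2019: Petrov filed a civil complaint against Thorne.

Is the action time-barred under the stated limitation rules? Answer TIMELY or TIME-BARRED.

Under the discovery rule, the claim accrued on May 26, 2012, when Petrov discovered the injury — not on the April 6, 2011 date of the underlying act.
The untolled deadline — 6 years after May 26, 2012 — is May 26, 2018.
The pending criminal prosecution from January 9, 2014 to February 25, 2015 tolled the period for 412 days, extending the deadline to July 12, 2019.
The automatic bankruptcy stay from April 18, 2017 to August 28, 2017 tolled the period for 132 days, extending the deadline to November 21, 2019.
Because the defendant's active military service ran from October 28, 2017 to January 1, 2018, the deadline is extended by 65 days to January 25, 2020.
The other events in the timeline have no effect on the limitation period under the stated rules.
Petrov filed on November 5, 2019, before the January 25, 2020 deadline, so the action is timely.

TIMELY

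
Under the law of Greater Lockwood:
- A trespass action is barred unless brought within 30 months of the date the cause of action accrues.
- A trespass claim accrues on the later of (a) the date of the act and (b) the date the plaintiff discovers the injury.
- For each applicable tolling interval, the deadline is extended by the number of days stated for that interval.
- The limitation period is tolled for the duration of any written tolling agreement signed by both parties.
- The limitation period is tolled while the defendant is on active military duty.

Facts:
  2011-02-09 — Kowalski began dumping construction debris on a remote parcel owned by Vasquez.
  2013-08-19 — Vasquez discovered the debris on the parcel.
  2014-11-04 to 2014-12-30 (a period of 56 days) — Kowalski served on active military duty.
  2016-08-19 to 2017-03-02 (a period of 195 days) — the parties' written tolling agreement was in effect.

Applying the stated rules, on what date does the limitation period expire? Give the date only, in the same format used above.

2016-04-15

The claim accrued on 2013-08-19 — the later of the 2011-02-09 act and the 2013-08-19 discovery.
The untolled deadline — 30 months after 2013-08-19 — is 2016-02-19.
The defendant's active military service from 2014-11-04 to 2014-12-30 tolled the period for 56 days, extending the deadline to 2016-04-15.
By the time the written tolling agreement began on 2016-08-19, the limitation period had already expired on 2016-04-15; that interval cannot revive it.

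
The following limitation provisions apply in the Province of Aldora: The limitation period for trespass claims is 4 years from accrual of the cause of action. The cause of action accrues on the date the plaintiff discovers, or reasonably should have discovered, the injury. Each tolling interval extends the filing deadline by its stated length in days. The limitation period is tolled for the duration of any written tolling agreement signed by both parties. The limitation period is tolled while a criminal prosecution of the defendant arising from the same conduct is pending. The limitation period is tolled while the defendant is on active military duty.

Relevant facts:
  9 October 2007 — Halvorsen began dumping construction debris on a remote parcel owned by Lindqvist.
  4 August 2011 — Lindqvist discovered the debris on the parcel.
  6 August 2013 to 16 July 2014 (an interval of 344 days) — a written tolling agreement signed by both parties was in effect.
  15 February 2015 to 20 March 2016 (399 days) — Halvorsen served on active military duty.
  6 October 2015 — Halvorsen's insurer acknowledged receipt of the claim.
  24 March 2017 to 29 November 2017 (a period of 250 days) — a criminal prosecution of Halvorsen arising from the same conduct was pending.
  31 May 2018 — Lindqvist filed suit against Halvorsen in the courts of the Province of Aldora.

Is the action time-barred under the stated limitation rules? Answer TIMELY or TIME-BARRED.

Under the discovery rule, the claim accrued on 4 August 2011, when Lindqvist discovered the injury — not on the 9 October 2007 date of the underlying act.
The untolled deadline — 4 years after 4 August 2011 — is 4 August 2015.
The written tolling agreement from 6 August 2013 to 16 July 2014 tolled the period for 344 days, extending the deadline to 13 July 2016.
Because the defendant's active military service ran from 15 February 2015 to 20 March 2016, the deadline is extended by 399 days to 16 August 2017.
The pending criminal prosecution from 24 March 2017 to 29 November 2017 tolled the period for 250 days, extending the deadline to 23 April 2018.
The other events in the timeline have no effect on the limitation period under the stated rules.
Lindqvist filed on 31 May 2018, after the 23 April 2018 deadline, so the action is time-barred.

TIME-BARRED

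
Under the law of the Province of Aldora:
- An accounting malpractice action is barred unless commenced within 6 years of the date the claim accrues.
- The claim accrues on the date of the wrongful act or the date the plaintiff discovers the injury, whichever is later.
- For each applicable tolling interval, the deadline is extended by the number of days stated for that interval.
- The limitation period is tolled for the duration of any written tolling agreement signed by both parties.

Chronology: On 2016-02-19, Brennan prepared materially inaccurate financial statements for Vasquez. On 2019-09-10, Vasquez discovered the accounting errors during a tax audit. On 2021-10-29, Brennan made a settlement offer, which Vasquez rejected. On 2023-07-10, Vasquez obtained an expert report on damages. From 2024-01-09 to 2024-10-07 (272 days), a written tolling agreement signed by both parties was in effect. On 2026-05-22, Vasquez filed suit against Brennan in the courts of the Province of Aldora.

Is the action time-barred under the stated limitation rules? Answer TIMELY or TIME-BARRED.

Because discovery on 2019-09-10 post-dates the 2016-02-19 act, accrual under the later-of rule falls on 2019-09-10.
6 years from 2019-09-10 is 2025-09-10.
The period was tolled for 272 days by the written tolling agreement (2024-01-09 to 2024-10-07), pushing the deadline to 2026-06-09.
The other events in the timeline have no effect on the limitation period under the stated rules.
Vasquez filed on 2026-05-22, before the 2026-06-09 deadline, so the action is timely.

TIMELY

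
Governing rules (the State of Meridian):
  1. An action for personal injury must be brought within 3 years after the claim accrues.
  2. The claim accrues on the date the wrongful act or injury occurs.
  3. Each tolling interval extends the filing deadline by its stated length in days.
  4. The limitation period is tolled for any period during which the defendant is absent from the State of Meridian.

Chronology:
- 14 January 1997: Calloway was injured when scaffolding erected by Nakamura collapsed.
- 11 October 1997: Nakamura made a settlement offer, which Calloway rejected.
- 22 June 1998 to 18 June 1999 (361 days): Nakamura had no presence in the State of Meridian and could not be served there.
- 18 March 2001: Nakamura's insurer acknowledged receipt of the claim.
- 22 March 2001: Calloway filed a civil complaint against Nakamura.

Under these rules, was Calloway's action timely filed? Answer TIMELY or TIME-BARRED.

The limitation period began to run on 14 January 1997.
3 years from 14 January 1997 is 14 January 2000.
The defendant's absence from the jurisdiction from 22 June 1998 to 18 June 1999 tolled the period for 361 days, extending the deadline to 9 January 2001.
Nothing else in the chronology tolls or restarts the period.
Filing on 22 March 2001 missed the 9 January 2001 deadline — the action is time-barred.

TIME-BARRED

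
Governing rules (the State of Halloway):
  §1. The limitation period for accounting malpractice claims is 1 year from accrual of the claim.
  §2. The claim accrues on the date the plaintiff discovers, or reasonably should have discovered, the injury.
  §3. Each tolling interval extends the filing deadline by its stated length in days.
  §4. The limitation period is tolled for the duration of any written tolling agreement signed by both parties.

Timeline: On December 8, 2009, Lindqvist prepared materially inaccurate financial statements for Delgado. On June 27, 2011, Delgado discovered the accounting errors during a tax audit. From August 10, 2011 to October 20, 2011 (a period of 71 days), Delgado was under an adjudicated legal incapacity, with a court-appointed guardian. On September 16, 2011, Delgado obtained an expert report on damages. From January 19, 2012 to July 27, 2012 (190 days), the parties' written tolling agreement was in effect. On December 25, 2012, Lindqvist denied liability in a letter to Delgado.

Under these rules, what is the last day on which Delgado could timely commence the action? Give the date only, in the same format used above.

The claim did not accrue until Delgado discovered the injury on June 27, 2011; the December 8, 2009 act date does not start the clock under the stated rule.
Adding the 1 year base period to June 27, 2011 gives a deadline of June 27, 2012, before any tolling.
Because the written tolling agreement ran from January 19, 2012 to July 27, 2012, the deadline is extended by 190 days to January 3, 2013.
Although the plaintiff's incapacity ran from August 10, 2011 to October 20, 2011, the stated rules do not make that a tolling event, so it is disregarded.
The other events in the timeline have no effect on the limitation period under the stated rules.

January 3, 2013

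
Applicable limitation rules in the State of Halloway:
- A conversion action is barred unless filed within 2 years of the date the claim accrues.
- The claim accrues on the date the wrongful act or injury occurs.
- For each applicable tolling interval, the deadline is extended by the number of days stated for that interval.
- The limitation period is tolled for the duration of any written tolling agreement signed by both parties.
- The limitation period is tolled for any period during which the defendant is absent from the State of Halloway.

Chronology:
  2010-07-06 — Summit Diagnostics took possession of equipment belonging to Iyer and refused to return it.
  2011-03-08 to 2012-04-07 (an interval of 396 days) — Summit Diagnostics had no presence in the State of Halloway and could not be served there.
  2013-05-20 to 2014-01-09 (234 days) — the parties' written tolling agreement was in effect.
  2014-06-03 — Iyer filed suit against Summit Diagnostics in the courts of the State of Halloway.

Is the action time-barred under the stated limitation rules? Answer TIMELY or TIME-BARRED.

TIME-BARRED

The claim accrued on 2010-07-06, the date of the act.
Adding the 2 years base period to 2010-07-06 gives a deadline of 2012-07-06, before any tolling.
The defendant's absence from the jurisdiction from 2011-03-08 to 2012-04-07 tolled the period for 396 days, extending the deadline to 2013-08-06.
Because the written tolling agreement ran from 2013-05-20 to 2014-01-09, the deadline is extended by 234 days to 2014-03-28.
Filing on 2014-06-03 missed the 2014-03-28 deadline — the action is time-barred.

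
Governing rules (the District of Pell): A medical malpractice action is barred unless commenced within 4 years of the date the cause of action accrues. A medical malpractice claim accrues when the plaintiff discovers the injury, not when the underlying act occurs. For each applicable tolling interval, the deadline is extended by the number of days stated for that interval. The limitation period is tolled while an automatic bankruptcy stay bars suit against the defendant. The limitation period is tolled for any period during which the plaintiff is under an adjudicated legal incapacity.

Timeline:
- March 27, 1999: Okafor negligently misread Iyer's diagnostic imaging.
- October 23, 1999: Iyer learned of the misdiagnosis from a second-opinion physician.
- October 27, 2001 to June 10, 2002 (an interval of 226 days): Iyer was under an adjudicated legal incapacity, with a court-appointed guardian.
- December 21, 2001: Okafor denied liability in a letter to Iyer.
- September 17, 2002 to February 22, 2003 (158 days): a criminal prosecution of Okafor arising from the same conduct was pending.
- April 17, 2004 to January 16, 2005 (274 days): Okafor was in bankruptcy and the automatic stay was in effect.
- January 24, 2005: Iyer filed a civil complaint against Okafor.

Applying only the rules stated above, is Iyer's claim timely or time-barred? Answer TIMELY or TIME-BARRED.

Under the discovery rule, the claim accrued on October 23, 1999, when Iyer discovered the injury — not on the March 27, 1999 date of the underlying act.
4 years from October 23, 1999 is October 23, 2003.
Because the plaintiff's legal incapacity ran from October 27, 2001 to June 10, 2002, the deadline is extended by 226 days to June 5, 2004.
The automatic bankruptcy stay from April 17, 2004 to January 16, 2005 tolled the period for 274 days, extending the deadline to March 6, 2005.
No stated provision tolls the period for a criminal prosecution, so the interval from September 17, 2002 to February 22, 2003 has no effect on the deadline.
Nothing else in the chronology tolls or restarts the period.
Iyer filed on January 24, 2005, before the March 6, 2005 deadline, so the action is timely.

TIMELY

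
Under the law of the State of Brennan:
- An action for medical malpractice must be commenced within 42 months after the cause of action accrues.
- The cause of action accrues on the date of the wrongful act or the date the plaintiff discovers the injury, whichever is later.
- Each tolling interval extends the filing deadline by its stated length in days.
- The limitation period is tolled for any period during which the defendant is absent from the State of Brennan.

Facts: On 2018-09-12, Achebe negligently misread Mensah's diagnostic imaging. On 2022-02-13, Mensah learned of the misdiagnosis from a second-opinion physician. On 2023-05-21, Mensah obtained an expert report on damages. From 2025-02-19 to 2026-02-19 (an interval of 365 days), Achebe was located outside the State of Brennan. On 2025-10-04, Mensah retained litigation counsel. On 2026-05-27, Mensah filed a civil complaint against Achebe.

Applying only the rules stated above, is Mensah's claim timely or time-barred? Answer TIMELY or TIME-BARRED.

TIMELY

The claim accrued on 2022-02-13 — the later of the 2018-09-12 act and the 2022-02-13 discovery.
The untolled deadline — 42 months after 2022-02-13 — is 2025-08-13.
Because the defendant's absence from the jurisdiction ran from 2025-02-19 to 2026-02-19, the deadline is extended by 365 days to 2026-08-13.
None of the other events listed affects the running of the period under the stated rules.
Mensah filed on 2026-05-27, before the 2026-08-13 deadline, so the action is timely.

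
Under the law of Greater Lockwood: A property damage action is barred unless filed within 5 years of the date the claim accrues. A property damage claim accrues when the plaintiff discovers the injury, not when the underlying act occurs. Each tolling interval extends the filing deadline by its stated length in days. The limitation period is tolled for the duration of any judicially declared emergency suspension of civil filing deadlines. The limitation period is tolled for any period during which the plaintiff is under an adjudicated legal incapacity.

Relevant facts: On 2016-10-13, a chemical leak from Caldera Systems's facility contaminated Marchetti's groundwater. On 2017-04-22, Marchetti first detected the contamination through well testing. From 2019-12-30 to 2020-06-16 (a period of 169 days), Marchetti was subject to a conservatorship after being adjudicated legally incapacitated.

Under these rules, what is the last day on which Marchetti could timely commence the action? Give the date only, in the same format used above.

2022-10-08

Accrual is tied to discovery, so the period began on 2017-04-22 rather than on 2016-10-13 when the act occurred.
The untolled deadline — 5 years after 2017-04-22 — is 2022-04-22.
The plaintiff's legal incapacity from 2019-12-30 to 2020-06-16 tolled the period for 169 days, extending the deadline to 2022-10-08.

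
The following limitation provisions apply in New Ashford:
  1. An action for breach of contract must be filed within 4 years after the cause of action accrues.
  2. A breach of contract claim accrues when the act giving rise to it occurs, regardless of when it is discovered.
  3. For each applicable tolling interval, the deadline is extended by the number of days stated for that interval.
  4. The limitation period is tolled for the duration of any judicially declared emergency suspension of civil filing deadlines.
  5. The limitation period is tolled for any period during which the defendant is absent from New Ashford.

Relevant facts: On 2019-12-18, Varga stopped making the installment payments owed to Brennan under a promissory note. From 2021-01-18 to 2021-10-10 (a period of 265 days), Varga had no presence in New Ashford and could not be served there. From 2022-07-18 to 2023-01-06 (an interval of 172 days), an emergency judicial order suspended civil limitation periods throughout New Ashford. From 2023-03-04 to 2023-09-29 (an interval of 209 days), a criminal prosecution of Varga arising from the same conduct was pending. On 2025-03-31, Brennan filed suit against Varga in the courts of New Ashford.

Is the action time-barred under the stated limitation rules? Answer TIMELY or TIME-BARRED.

TIME-BARRED

The claim accrued on 2019-12-18, when the wrongful act occurred.
The untolled deadline — 4 years after 2019-12-18 — is 2023-12-18.
Because the defendant's absence from the jurisdiction ran from 2021-01-18 to 2021-10-10, the deadline is extended by 265 days to 2024-09-08.
The emergency suspension of filing deadlines from 2022-07-18 to 2023-01-06 tolled the period for 172 days, extending the deadline to 2025-02-27.
No stated provision tolls the period for a criminal prosecution, so the interval from 2023-03-04 to 2023-09-29 has no effect on the deadline.
Brennan filed on 2025-03-31, after the 2025-02-27 deadline, so the action is time-barred.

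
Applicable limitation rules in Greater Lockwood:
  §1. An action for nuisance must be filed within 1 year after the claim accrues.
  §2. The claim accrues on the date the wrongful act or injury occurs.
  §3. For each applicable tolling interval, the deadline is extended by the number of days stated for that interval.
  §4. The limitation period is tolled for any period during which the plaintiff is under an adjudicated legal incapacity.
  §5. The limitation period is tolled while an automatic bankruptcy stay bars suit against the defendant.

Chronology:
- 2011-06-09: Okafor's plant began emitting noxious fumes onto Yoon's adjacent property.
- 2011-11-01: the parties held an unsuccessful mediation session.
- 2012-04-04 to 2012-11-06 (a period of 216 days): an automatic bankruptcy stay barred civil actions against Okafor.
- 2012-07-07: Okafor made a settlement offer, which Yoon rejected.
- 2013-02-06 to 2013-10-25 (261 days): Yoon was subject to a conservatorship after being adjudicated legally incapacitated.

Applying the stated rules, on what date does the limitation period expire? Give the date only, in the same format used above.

The limitation period began to run on 2011-06-09.
Adding the 1 year base period to 2011-06-09 gives a deadline of 2012-06-09, before any tolling.
Because the automatic bankruptcy stay ran from 2012-04-04 to 2012-11-06, the deadline is extended by 216 days to 2013-01-11.
By the time the plaintiff's legal incapacity began on 2013-02-06, the limitation period had already expired on 2013-01-11; that interval cannot revive it.
The other events in the timeline have no effect on the limitation period under the stated rules.

2013-01-11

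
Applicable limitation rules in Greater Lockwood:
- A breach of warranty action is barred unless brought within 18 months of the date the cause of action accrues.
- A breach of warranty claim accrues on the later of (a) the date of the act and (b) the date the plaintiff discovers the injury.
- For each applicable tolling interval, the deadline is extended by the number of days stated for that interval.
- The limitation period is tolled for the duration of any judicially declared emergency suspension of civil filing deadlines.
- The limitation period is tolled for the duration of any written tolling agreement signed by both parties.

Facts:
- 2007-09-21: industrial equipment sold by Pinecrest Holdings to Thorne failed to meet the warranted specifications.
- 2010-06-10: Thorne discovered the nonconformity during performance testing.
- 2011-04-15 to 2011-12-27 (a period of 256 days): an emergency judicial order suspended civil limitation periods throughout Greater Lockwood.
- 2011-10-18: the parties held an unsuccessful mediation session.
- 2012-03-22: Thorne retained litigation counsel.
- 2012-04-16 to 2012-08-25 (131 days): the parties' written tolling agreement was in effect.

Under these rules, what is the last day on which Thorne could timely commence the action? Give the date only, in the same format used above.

Because discovery on 2010-06-10 post-dates the 2007-09-21 act, accrual under the later-of rule falls on 2010-06-10.
18 months from 2010-06-10 is 2011-12-10.
Because the emergency suspension of filing deadlines ran from 2011-04-15 to 2011-12-27, the deadline is extended by 256 days to 2012-08-22.
The period was tolled for 131 days by the written tolling agreement (2012-04-16 to 2012-08-25), pushing the deadline to 2012-12-31.
None of the other events listed affects the running of the period under the stated rules.

2012-12-31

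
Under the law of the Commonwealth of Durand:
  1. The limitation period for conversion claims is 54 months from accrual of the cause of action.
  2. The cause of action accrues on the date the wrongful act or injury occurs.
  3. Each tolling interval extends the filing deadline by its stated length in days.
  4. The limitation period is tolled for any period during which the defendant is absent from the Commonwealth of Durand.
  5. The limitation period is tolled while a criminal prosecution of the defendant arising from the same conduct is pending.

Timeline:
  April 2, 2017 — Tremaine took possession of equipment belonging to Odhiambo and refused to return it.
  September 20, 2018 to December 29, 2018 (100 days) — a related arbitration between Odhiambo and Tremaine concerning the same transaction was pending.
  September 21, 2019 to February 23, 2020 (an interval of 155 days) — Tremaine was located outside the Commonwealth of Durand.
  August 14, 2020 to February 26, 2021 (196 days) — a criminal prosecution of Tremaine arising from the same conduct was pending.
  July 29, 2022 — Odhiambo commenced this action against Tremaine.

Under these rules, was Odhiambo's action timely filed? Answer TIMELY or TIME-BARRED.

The cause of action accrued on April 2, 2017, the date of the act.
The untolled deadline — 54 months after April 2, 2017 — is October 2, 2021.
The defendant's absence from the jurisdiction from September 21, 2019 to February 23, 2020 tolled the period for 155 days, extending the deadline to March 6, 2022.
The pending criminal prosecution from August 14, 2020 to February 26, 2021 tolled the period for 196 days, extending the deadline to September 18, 2022.
The pending related arbitration from September 20, 2018 to December 29, 2018 does not toll the period, because no stated rule makes a pending arbitration a tolling event.
The July 29, 2022 filing precedes the September 18, 2022 deadline; the claim is timely.

TIMELY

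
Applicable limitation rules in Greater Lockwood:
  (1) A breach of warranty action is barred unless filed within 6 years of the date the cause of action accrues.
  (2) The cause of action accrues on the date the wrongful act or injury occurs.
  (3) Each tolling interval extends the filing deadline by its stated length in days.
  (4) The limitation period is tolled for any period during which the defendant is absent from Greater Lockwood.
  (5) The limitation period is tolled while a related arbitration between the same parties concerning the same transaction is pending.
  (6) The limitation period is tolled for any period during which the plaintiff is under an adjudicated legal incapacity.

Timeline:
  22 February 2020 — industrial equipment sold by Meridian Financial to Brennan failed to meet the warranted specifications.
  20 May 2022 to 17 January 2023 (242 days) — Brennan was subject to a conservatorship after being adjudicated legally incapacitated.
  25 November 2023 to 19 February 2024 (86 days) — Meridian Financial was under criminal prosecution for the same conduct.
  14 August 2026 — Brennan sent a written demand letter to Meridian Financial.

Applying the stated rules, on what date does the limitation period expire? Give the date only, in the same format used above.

22 October 2026

The claim accrued on 22 February 2020, when the wrongful act occurred.
The untolled deadline — 6 years after 22 February 2020 — is 22 February 2026.
The period was tolled for 242 days by the plaintiff's legal incapacity (20 May 2022 to 17 January 2023), pushing the deadline to 22 October 2026.
No stated provision tolls the period for a criminal prosecution, so the interval from 25 November 2023 to 19 February 2024 has no effect on the deadline.
Nothing else in the chronology tolls or restarts the period.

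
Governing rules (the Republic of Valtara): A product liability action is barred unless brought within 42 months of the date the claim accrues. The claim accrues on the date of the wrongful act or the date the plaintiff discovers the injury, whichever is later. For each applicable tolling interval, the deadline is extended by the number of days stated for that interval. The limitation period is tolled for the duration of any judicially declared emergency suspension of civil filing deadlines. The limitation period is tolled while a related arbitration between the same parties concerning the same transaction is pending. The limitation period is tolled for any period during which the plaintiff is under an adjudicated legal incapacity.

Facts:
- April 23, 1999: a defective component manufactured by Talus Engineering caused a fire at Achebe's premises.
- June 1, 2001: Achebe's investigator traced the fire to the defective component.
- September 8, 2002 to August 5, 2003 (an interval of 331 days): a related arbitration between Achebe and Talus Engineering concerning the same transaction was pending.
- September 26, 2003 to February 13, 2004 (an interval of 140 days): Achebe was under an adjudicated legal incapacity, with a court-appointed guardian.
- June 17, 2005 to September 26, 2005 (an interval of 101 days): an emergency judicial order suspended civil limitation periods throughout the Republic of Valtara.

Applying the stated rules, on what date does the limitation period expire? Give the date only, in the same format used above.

June 26, 2006

The claim accrued on June 1, 2001 — the later of the April 23, 1999 act and the June 1, 2001 discovery.
42 months from June 1, 2001 is December 1, 2004.
Because the pending related arbitration ran from September 8, 2002 to August 5, 2003, the deadline is extended by 331 days to October 28, 2005.
The plaintiff's legal incapacity from September 26, 2003 to February 13, 2004 tolled the period for 140 days, extending the deadline to March 17, 2006.
The emergency suspension of filing deadlines from June 17, 2005 to September 26, 2005 tolled the period for 101 days, extending the deadline to June 26, 2006.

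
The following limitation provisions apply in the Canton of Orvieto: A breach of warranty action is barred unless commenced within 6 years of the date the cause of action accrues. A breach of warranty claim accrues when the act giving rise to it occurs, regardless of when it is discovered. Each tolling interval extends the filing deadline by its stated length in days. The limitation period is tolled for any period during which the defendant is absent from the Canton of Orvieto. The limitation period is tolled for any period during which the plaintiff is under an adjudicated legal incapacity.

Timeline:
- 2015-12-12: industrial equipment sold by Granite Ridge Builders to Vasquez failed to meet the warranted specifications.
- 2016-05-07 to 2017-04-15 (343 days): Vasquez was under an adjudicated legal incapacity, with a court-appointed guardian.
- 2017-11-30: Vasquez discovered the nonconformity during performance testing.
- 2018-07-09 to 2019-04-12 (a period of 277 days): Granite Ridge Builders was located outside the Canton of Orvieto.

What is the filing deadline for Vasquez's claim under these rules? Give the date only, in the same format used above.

The claim accrued on 2015-12-12, when the wrongful act occurred; under the stated occurrence rule the 2017-11-30 discovery does not delay accrual.
6 years from 2015-12-12 is 2021-12-12.
Because the plaintiff's legal incapacity ran from 2016-05-07 to 2017-04-15, the deadline is extended by 343 days to 2022-11-20.
Because the defendant's absence from the jurisdiction ran from 2018-07-09 to 2019-04-12, the deadline is extended by 277 days to 2023-08-24.

2023-08-24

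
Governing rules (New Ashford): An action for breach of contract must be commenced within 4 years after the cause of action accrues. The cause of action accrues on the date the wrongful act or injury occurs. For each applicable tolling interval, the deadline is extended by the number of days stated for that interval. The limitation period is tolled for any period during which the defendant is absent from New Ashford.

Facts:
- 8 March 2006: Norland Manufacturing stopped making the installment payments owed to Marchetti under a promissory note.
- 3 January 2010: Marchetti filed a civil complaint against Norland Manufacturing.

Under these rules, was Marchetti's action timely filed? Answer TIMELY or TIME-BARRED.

TIMELY

The limitation period began to run on 8 March 2006.
The untolled deadline — 4 years after 8 March 2006 — is 8 March 2010.
Marchetti filed on 3 January 2010, before the 8 March 2010 deadline, so the action is timely.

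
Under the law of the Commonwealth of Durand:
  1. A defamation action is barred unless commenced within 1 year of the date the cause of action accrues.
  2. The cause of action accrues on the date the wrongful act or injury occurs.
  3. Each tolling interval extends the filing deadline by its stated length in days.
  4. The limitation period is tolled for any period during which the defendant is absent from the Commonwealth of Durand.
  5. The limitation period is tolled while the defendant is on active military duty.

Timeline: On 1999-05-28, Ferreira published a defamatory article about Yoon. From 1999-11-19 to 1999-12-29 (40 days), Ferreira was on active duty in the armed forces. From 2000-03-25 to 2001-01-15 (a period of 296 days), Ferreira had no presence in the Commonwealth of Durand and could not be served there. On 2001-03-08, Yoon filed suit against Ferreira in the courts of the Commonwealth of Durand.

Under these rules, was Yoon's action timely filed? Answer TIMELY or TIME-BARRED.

TIMELY

The claim accrued on 1999-05-28, when the wrongful act occurred.
Adding the 1 year base period to 1999-05-28 gives a deadline of 2000-05-28, before any tolling.
The period was tolled for 40 days by the defendant's active military service (1999-11-19 to 1999-12-29), pushing the deadline to 2000-07-07.
The period was tolled for 296 days by the defendant's absence from the jurisdiction (2000-03-25 to 2001-01-15), pushing the deadline to 2001-04-29.
The 2001-03-08 filing precedes the 2001-04-29 deadline; the claim is timely.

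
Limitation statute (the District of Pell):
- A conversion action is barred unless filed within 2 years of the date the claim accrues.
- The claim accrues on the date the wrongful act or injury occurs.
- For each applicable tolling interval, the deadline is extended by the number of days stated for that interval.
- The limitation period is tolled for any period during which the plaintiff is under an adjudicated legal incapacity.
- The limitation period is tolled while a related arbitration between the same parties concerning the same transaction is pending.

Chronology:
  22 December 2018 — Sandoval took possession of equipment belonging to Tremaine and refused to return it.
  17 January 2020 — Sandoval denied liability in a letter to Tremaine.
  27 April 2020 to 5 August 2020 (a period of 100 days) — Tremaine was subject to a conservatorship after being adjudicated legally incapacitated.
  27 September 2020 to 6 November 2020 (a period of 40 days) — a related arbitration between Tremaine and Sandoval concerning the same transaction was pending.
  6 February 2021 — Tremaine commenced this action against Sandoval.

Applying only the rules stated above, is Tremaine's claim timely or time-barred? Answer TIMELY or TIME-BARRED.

TIMELY

The claim accrued on 22 December 2018, when the wrongful act occurred.
Adding the 2 years base period to 22 December 2018 gives a deadline of 22 December 2020, before any tolling.
Because the plaintiff's legal incapacity ran from 27 April 2020 to 5 August 2020, the deadline is extended by 100 days to 1 April 2021.
Because the pending related arbitration ran from 27 September 2020 to 6 November 2020, the deadline is extended by 40 days to 11 May 2021.
None of the other events listed affects the running of the period under the stated rules.
The 6 February 2021 filing precedes the 11 May 2021 deadline; the claim is timely.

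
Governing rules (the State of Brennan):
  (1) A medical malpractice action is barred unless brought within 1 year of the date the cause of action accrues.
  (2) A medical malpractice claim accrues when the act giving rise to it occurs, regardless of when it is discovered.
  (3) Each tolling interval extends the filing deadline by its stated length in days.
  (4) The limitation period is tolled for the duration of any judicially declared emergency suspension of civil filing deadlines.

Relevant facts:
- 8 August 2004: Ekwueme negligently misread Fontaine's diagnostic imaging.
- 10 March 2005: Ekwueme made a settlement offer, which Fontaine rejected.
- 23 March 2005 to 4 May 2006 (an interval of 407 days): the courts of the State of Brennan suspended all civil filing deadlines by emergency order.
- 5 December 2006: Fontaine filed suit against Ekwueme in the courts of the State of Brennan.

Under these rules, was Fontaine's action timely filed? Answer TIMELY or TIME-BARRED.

TIME-BARRED

The cause of action accrued on 8 August 2004, the date of the act.
Adding the 1 year base period to 8 August 2004 gives a deadline of 8 August 2005, before any tolling.
Because the emergency suspension of filing deadlines ran from 23 March 2005 to 4 May 2006, the deadline is extended by 407 days to 19 September 2006.
None of the other events listed affects the running of the period under the stated rules.
Filing on 5 December 2006 missed the 19 September 2006 deadline — the action is time-barred.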